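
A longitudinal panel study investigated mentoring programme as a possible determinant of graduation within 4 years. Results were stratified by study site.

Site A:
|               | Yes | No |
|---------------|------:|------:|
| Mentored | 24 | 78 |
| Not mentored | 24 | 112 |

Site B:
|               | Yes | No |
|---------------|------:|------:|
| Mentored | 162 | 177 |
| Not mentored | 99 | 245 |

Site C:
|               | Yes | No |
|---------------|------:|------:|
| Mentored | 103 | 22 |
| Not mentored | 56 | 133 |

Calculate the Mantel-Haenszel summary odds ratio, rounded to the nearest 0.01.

OR_MH = Σ(aᵢdᵢ/nᵢ) / Σ(bᵢcᵢ/nᵢ), where nᵢ is the stratum total.
Stratum 1 (Site A): n = 238; a·d/n = 24·112/238 = 11.2941; b·c/n = 78·24/238 = 7.8655
Stratum 2 (Site B): n = 683; a·d/n = 162·245/683 = 58.1113; b·c/n = 177·99/683 = 25.6559
Stratum 3 (Site C): n = 314; a·d/n = 103·133/314 = 43.6274; b·c/n = 22·56/314 = 3.9236
OR_MH = (11.2941 + 58.1113 + 43.6274) / (7.8655 + 25.6559 + 3.9236) = 113.0328 / 37.4450 = 3.01863

3.02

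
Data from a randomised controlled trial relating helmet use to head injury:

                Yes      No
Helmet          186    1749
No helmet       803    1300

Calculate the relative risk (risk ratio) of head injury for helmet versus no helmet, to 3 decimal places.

Cells: a = 186, b = 1749, c = 803, d = 1300.
Risk in exposed = 186/1935 = 0.09612; risk in unexposed = 803/2103 = 0.38184.
RR = 0.09612 / 0.38184 = 0.25174
The risk is 75% lower among the exposed than among the unexposed.

0.252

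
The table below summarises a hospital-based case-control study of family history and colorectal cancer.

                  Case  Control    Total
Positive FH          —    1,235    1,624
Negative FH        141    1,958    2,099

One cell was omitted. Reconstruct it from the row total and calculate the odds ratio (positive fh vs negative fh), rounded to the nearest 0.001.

The missing cell is in the exposed row: 1624 − 1235 = 389.
So a = 389, b = 1235, c = 141, d = 1958.
OR = (a·d)/(b·c) = (389 × 1958) / (1235 × 141) = 761662 / 174135 = 4.37397

4.374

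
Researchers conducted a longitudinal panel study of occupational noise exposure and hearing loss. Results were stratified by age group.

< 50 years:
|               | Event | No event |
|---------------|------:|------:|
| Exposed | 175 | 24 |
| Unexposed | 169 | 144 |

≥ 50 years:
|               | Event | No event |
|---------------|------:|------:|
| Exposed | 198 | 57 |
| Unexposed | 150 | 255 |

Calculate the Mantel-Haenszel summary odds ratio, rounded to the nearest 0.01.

OR_MH = Σ(aᵢdᵢ/nᵢ) / Σ(bᵢcᵢ/nᵢ), where nᵢ is the stratum total.
Stratum 1 (< 50 years): n = 512; a·d/n = 175·144/512 = 49.2188; b·c/n = 24·169/512 = 7.9219
Stratum 2 (≥ 50 years): n = 660; a·d/n = 198·255/660 = 76.5000; b·c/n = 57·150/660 = 12.9545
OR_MH = (49.2188 + 76.5000) / (7.9219 + 12.9545) = 125.7188 / 20.8764 = 6.02205

6.02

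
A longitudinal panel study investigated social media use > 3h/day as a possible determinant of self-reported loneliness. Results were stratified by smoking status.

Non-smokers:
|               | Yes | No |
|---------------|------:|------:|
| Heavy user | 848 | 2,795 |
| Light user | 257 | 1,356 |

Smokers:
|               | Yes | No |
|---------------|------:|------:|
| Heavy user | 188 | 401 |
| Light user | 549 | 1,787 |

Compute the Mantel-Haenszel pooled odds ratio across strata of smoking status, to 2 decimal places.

OR_MH = Σ(aᵢdᵢ/nᵢ) / Σ(bᵢcᵢ/nᵢ), where nᵢ is the stratum total.
Stratum 1 (Non-smokers): n = 5256; a·d/n = 848·1356/5256 = 218.7763; b·c/n = 2795·257/5256 = 136.6657
Stratum 2 (Smokers): n = 2925; a·d/n = 188·1787/2925 = 114.8568; b·c/n = 401·549/2925 = 75.2646
OR_MH = (218.7763 + 114.8568) / (136.6657 + 75.2646) = 333.6330 / 211.9303 = 1.57426

1.57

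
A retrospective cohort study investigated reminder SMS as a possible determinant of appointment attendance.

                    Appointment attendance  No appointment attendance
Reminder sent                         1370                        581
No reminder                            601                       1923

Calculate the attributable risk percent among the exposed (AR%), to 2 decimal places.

Cells: a = 1370, b = 581, c = 601, d = 1923.
Risk in exposed = 1370/1951 = 0.70220; risk in unexposed = 601/2524 = 0.23811.
RR = 0.70220/0.23811 = 2.94902
AR% = (RR − 1)/RR × 100 = (2.94902 − 1)/2.94902 × 100 = 66.0905%

66.09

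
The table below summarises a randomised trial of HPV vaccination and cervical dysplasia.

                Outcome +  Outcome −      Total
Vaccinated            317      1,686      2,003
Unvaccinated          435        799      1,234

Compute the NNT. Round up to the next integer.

6

Risk in treated group = 317/2003 = 0.15826; risk in control = 435/1234 = 0.35251.
Absolute risk reduction = 0.35251 − 0.15826 = 0.19425
NNT = 1 / ARR = 1 / 0.19425 = 5.148 → round up → 6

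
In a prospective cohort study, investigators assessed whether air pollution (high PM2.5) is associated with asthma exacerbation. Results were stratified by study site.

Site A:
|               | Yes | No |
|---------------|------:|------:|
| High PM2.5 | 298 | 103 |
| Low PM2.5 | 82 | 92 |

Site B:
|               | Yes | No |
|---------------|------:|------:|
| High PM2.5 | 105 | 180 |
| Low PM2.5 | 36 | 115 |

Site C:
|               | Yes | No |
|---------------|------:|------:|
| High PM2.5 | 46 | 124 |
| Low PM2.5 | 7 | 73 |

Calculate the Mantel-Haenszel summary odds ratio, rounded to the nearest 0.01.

OR_MH = Σ(aᵢdᵢ/nᵢ) / Σ(bᵢcᵢ/nᵢ), where nᵢ is the stratum total.
Stratum 1 (Site A): n = 575; a·d/n = 298·92/575 = 47.6800; b·c/n = 103·82/575 = 14.6887
Stratum 2 (Site B): n = 436; a·d/n = 105·115/436 = 27.6950; b·c/n = 180·36/436 = 14.8624
Stratum 3 (Site C): n = 250; a·d/n = 46·73/250 = 13.4320; b·c/n = 124·7/250 = 3.4720
OR_MH = (47.6800 + 27.6950 + 13.4320) / (14.6887 + 14.8624 + 3.4720) = 88.8070 / 33.0231 = 2.68924

2.69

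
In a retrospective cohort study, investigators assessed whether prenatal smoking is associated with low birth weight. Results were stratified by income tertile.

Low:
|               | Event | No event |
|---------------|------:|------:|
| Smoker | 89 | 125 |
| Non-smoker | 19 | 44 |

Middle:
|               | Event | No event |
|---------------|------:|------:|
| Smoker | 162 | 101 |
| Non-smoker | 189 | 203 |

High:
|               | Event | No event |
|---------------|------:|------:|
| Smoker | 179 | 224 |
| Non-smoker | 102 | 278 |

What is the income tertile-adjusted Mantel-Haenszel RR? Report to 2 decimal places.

1.43

RR_MH = Σ(aᵢ·n₀ᵢ/nᵢ) / Σ(cᵢ·n₁ᵢ/nᵢ), with n₁ᵢ = aᵢ+bᵢ (exposed), n₀ᵢ = cᵢ+dᵢ (unexposed), nᵢ = n₁ᵢ+n₀ᵢ.
Stratum 1 (Low): n₁ = 214, n₀ = 63, n = 277; a·n₀/n = 89·63/277 = 20.2419; c·n₁/n = 19·214/277 = 14.6787
Stratum 2 (Middle): n₁ = 263, n₀ = 392, n = 655; a·n₀/n = 162·392/655 = 96.9527; c·n₁/n = 189·263/655 = 75.8885
Stratum 3 (High): n₁ = 403, n₀ = 380, n = 783; a·n₀/n = 179·380/783 = 86.8710; c·n₁/n = 102·403/783 = 52.4981
RR_MH = (20.2419 + 96.9527 + 86.8710) / (14.6787 + 75.8885 + 52.4981) = 204.0656 / 143.0653 = 1.42638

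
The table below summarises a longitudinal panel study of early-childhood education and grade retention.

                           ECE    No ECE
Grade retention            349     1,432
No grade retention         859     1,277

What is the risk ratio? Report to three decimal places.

0.547

Reading the table with exposure as columns: a = 349 (ECE, case), b = 859 (ECE, non-case), c = 1432 (No ECE, case), d = 1277.
Risk in exposed = 349/1208 = 0.28891; risk in unexposed = 1432/2709 = 0.52861.
RR = 0.28891 / 0.52861 = 0.54654
The risk is 45% lower among the exposed than among the unexposed.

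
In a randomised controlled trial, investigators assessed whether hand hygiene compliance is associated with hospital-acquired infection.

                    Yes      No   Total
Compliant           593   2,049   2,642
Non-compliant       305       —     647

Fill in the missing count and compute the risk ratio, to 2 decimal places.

0.48

The missing cell is in the unexposed row: 647 − 305 = 342.
So a = 593, b = 2049, c = 305, d = 342.
RR = [a/(a+b)] / [c/(c+d)] = (593/2642) / (305/647) = 0.22445/0.47141 = 0.47613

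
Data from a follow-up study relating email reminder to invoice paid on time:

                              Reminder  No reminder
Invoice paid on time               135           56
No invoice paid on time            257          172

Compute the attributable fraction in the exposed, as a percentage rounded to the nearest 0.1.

28.7

Reading the table with exposure as columns: a = 135 (Reminder, case), b = 257 (Reminder, non-case), c = 56 (No reminder, case), d = 172.
Risk in exposed = 135/392 = 0.34439; risk in unexposed = 56/228 = 0.24561.
RR = 0.34439/0.24561 = 1.40215
AR% = (RR − 1)/RR × 100 = (1.40215 − 1)/1.40215 × 100 = 28.6810%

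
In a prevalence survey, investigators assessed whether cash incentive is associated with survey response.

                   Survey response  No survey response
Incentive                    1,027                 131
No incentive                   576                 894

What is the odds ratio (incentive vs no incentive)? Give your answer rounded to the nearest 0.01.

Cells: a = 1027, b = 131, c = 576, d = 894.
OR = (a·d)/(b·c) = (1027 × 894) / (131 × 576) = 918138 / 75456 = 12.16786
The odds of survey response are about 12.17 times as high in the incentive group.

12.17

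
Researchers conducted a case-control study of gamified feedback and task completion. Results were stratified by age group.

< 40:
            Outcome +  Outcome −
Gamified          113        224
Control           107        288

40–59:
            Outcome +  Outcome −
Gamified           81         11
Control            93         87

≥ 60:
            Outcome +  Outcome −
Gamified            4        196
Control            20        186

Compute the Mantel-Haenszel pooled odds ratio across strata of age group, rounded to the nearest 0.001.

OR_MH = Σ(aᵢdᵢ/nᵢ) / Σ(bᵢcᵢ/nᵢ), where nᵢ is the stratum total.
Stratum 1 (< 40): n = 732; a·d/n = 113·288/732 = 44.4590; b·c/n = 224·107/732 = 32.7432
Stratum 2 (40–59): n = 272; a·d/n = 81·87/272 = 25.9081; b·c/n = 11·93/272 = 3.7610
Stratum 3 (≥ 60): n = 406; a·d/n = 4·186/406 = 1.8325; b·c/n = 196·20/406 = 9.6552
OR_MH = (44.4590 + 25.9081 + 1.8325) / (32.7432 + 3.7610 + 9.6552) = 72.1996 / 46.1594 = 1.56414

1.564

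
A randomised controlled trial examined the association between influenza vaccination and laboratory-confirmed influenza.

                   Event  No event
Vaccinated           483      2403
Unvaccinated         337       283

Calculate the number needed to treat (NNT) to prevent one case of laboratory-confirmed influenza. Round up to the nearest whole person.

Risk in treated group = 483/2886 = 0.16736; risk in control = 337/620 = 0.54355.
Absolute risk reduction = 0.54355 − 0.16736 = 0.37619
NNT = 1 / ARR = 1 / 0.37619 = 2.658 → round up → 3

3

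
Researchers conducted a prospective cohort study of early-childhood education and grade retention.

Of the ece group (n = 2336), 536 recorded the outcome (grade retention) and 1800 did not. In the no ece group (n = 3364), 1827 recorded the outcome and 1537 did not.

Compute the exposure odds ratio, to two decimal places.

0.25

From the description: a = 536, b = 1800, c = 1827, d = 1537.
OR = (a·d)/(b·c) = (536 × 1537) / (1800 × 1827) = 823832 / 3288600 = 0.25051
Exposure is associated with lower odds of grade retention (OR = 0.25 < 1).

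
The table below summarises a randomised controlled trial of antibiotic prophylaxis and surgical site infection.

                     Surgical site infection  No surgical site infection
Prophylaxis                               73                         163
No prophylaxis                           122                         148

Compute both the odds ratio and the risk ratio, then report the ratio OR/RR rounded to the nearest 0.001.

Cells: a = 73, b = 163, c = 122, d = 148.
OR = (73·148)/(163·122) = 10804/19886 = 0.54330
Risk in exposed = 73/236 = 0.30932; risk in unexposed = 122/270 = 0.45185; RR = 0.68457
OR/RR = 0.54330 / 0.68457 = 0.79364
The outcome is not rare, so the OR lies further from 1 than the RR.

0.794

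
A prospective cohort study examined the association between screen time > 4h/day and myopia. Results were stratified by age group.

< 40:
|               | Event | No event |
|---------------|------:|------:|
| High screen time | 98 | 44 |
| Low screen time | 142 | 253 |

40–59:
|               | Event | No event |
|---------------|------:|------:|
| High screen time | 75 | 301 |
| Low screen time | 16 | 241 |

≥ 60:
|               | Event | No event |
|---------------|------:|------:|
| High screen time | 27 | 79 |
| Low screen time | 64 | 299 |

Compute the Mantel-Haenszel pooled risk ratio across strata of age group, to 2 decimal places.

2.01

RR_MH = Σ(aᵢ·n₀ᵢ/nᵢ) / Σ(cᵢ·n₁ᵢ/nᵢ), with n₁ᵢ = aᵢ+bᵢ (exposed), n₀ᵢ = cᵢ+dᵢ (unexposed), nᵢ = n₁ᵢ+n₀ᵢ.
Stratum 1 (< 40): n₁ = 142, n₀ = 395, n = 537; a·n₀/n = 98·395/537 = 72.0857; c·n₁/n = 142·142/537 = 37.5493
Stratum 2 (40–59): n₁ = 376, n₀ = 257, n = 633; a·n₀/n = 75·257/633 = 30.4502; c·n₁/n = 16·376/633 = 9.5039
Stratum 3 (≥ 60): n₁ = 106, n₀ = 363, n = 469; a·n₀/n = 27·363/469 = 20.8977; c·n₁/n = 64·106/469 = 14.4648
RR_MH = (72.0857 + 30.4502 + 20.8977) / (37.5493 + 9.5039 + 14.4648) = 123.4336 / 61.5181 = 2.00646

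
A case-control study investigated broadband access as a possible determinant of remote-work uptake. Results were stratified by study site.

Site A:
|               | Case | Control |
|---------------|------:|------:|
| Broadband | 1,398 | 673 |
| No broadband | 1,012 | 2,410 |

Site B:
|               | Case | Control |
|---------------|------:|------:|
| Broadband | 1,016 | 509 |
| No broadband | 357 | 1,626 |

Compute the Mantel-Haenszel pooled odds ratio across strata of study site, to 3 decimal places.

6.168

OR_MH = Σ(aᵢdᵢ/nᵢ) / Σ(bᵢcᵢ/nᵢ), where nᵢ is the stratum total.
Stratum 1 (Site A): n = 5493; a·d/n = 1398·2410/5493 = 613.3588; b·c/n = 673·1012/5493 = 123.9898
Stratum 2 (Site B): n = 3508; a·d/n = 1016·1626/3508 = 470.9282; b·c/n = 509·357/3508 = 51.7996
OR_MH = (613.3588 + 470.9282) / (123.9898 + 51.7996) = 1084.2870 / 175.7894 = 6.16810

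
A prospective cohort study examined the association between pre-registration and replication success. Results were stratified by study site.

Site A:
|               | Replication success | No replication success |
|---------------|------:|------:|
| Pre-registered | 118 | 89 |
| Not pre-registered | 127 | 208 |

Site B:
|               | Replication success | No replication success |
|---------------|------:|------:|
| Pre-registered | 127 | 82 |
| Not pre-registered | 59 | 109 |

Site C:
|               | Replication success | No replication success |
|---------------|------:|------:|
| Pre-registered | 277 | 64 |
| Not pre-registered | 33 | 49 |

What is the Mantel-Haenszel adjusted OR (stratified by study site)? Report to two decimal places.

OR_MH = Σ(aᵢdᵢ/nᵢ) / Σ(bᵢcᵢ/nᵢ), where nᵢ is the stratum total.
Stratum 1 (Site A): n = 542; a·d/n = 118·208/542 = 45.2841; b·c/n = 89·127/542 = 20.8542
Stratum 2 (Site B): n = 377; a·d/n = 127·109/377 = 36.7188; b·c/n = 82·59/377 = 12.8329
Stratum 3 (Site C): n = 423; a·d/n = 277·49/423 = 32.0875; b·c/n = 64·33/423 = 4.9929
OR_MH = (45.2841 + 36.7188 + 32.0875) / (20.8542 + 12.8329 + 4.9929) = 114.0904 / 38.6800 = 2.94959

2.95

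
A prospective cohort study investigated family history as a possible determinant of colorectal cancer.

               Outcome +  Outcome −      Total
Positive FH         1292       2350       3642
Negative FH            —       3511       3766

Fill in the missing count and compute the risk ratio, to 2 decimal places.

The missing cell is in the unexposed row: 3766 − 3511 = 255.
So a = 1292, b = 2350, c = 255, d = 3511.
RR = [a/(a+b)] / [c/(c+d)] = (1292/3642) / (255/3766) = 0.35475/0.06771 = 5.23917

5.24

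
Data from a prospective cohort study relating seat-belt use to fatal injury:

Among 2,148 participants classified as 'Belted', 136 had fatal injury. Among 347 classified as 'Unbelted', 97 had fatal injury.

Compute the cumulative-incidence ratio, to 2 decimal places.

From the description: a = 136, b = 2012, c = 97, d = 250.
Risk in exposed = 136/2148 = 0.06331; risk in unexposed = 97/347 = 0.27954.
RR = 0.06331 / 0.27954 = 0.22650
The risk is 77% lower among the exposed than among the unexposed.

0.23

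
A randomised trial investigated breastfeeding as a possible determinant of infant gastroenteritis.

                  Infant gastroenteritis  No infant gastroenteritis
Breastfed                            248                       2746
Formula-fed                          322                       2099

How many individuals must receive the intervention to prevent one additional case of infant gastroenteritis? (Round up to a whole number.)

20

Risk in treated group = 248/2994 = 0.08283; risk in control = 322/2421 = 0.13300.
Absolute risk reduction = 0.13300 − 0.08283 = 0.05017
NNT = 1 / ARR = 1 / 0.05017 = 19.932 → round up → 20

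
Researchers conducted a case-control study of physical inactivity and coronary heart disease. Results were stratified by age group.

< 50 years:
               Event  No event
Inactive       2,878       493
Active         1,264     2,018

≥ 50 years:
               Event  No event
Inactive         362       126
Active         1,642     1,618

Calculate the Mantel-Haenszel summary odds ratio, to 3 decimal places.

OR_MH = Σ(aᵢdᵢ/nᵢ) / Σ(bᵢcᵢ/nᵢ), where nᵢ is the stratum total.
Stratum 1 (< 50 years): n = 6653; a·d/n = 2878·2018/6653 = 872.9602; b·c/n = 493·1264/6653 = 93.6648
Stratum 2 (≥ 50 years): n = 3748; a·d/n = 362·1618/3748 = 156.2743; b·c/n = 126·1642/3748 = 55.2006
OR_MH = (872.9602 + 156.2743) / (93.6648 + 55.2006) = 1029.2344 / 148.8655 = 6.91386

6.914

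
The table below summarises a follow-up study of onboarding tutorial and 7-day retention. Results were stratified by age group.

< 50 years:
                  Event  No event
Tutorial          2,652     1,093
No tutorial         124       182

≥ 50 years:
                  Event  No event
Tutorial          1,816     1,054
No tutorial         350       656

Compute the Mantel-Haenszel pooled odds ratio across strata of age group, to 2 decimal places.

OR_MH = Σ(aᵢdᵢ/nᵢ) / Σ(bᵢcᵢ/nᵢ), where nᵢ is the stratum total.
Stratum 1 (< 50 years): n = 4051; a·d/n = 2652·182/4051 = 119.1469; b·c/n = 1093·124/4051 = 33.4564
Stratum 2 (≥ 50 years): n = 3876; a·d/n = 1816·656/3876 = 307.3519; b·c/n = 1054·350/3876 = 95.1754
OR_MH = (119.1469 + 307.3519) / (33.4564 + 95.1754) = 426.4988 / 128.6319 = 3.31565

3.32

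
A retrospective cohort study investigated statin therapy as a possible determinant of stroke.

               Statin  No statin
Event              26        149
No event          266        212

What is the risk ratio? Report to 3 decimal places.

Reading the table with exposure as columns: a = 26 (Statin, case), b = 266 (Statin, non-case), c = 149 (No statin, case), d = 212.
Risk in exposed = 26/292 = 0.08904; risk in unexposed = 149/361 = 0.41274.
RR = 0.08904 / 0.41274 = 0.21573
The risk is 78% lower among the exposed than among the unexposed.

0.216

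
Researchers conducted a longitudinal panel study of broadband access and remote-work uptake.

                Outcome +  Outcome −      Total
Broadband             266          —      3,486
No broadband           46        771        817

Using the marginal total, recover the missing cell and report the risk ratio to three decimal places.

1.355

The missing cell is in the exposed row: 3486 − 266 = 3220.
So a = 266, b = 3220, c = 46, d = 771.
RR = [a/(a+b)] / [c/(c+d)] = (266/3486) / (46/817) = 0.07631/0.05630 = 1.35525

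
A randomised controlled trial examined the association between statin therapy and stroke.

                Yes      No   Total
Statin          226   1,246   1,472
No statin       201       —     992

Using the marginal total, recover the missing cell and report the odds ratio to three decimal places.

The missing cell is in the unexposed row: 992 − 201 = 791.
So a = 226, b = 1246, c = 201, d = 791.
OR = (a·d)/(b·c) = (226 × 791) / (1246 × 201) = 178766 / 250446 = 0.71379

0.714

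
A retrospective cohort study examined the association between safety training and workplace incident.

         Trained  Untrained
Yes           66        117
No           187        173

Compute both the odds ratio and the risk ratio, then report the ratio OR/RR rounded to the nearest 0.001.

Reading the table with exposure as columns: a = 66 (Trained, case), b = 187 (Trained, non-case), c = 117 (Untrained, case), d = 173.
OR = (66·173)/(187·117) = 11418/21879 = 0.52187
Risk in exposed = 66/253 = 0.26087; risk in unexposed = 117/290 = 0.40345; RR = 0.64660
OR/RR = 0.52187 / 0.64660 = 0.80710
The outcome is not rare, so the OR lies further from 1 than the RR.

0.807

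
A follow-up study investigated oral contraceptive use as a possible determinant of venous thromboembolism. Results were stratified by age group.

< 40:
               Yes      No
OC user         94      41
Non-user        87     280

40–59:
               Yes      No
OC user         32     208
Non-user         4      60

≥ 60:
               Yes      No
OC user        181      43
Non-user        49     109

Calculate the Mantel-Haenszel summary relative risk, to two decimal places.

2.72

RR_MH = Σ(aᵢ·n₀ᵢ/nᵢ) / Σ(cᵢ·n₁ᵢ/nᵢ), with n₁ᵢ = aᵢ+bᵢ (exposed), n₀ᵢ = cᵢ+dᵢ (unexposed), nᵢ = n₁ᵢ+n₀ᵢ.
Stratum 1 (< 40): n₁ = 135, n₀ = 367, n = 502; a·n₀/n = 94·367/502 = 68.7211; c·n₁/n = 87·135/502 = 23.3964
Stratum 2 (40–59): n₁ = 240, n₀ = 64, n = 304; a·n₀/n = 32·64/304 = 6.7368; c·n₁/n = 4·240/304 = 3.1579
Stratum 3 (≥ 60): n₁ = 224, n₀ = 158, n = 382; a·n₀/n = 181·158/382 = 74.8639; c·n₁/n = 49·224/382 = 28.7330
RR_MH = (68.7211 + 6.7368 + 74.8639) / (23.3964 + 3.1579 + 28.7330) = 150.3218 / 55.2873 = 2.71892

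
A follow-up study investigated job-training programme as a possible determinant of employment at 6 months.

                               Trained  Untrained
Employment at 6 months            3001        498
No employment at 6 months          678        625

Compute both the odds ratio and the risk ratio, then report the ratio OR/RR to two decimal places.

Reading the table with exposure as columns: a = 3001 (Trained, case), b = 678 (Trained, non-case), c = 498 (Untrained, case), d = 625.
OR = (3001·625)/(678·498) = 1875625/337644 = 5.55504
Risk in exposed = 3001/3679 = 0.81571; risk in unexposed = 498/1123 = 0.44346; RR = 1.83944
OR/RR = 5.55504 / 1.83944 = 3.01995
The outcome is not rare, so the OR lies further from 1 than the RR.

3.02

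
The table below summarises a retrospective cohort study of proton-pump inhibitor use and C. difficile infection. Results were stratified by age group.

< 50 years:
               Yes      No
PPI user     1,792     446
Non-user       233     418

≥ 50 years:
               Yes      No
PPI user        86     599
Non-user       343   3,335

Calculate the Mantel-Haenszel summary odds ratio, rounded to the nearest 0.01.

OR_MH = Σ(aᵢdᵢ/nᵢ) / Σ(bᵢcᵢ/nᵢ), where nᵢ is the stratum total.
Stratum 1 (< 50 years): n = 2889; a·d/n = 1792·418/2889 = 259.2786; b·c/n = 446·233/2889 = 35.9702
Stratum 2 (≥ 50 years): n = 4363; a·d/n = 86·3335/4363 = 65.7369; b·c/n = 599·343/4363 = 47.0908
OR_MH = (259.2786 + 65.7369) / (35.9702 + 47.0908) = 325.0155 / 83.0610 = 3.91297

3.91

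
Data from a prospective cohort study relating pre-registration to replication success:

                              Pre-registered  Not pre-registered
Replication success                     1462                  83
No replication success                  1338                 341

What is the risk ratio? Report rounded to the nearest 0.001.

Reading the table with exposure as columns: a = 1462 (Pre-registered, case), b = 1338 (Pre-registered, non-case), c = 83 (Not pre-registered, case), d = 341.
Risk in exposed = 1462/2800 = 0.52214; risk in unexposed = 83/424 = 0.19575.
RR = 0.52214 / 0.19575 = 2.66733
The risk among the exposed is 2.67 times that among the unexposed.

2.667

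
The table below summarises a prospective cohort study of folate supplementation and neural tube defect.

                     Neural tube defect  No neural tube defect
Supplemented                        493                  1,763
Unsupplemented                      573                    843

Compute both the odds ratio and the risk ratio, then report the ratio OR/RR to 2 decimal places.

Cells: a = 493, b = 1763, c = 573, d = 843.
OR = (493·843)/(1763·573) = 415599/1010199 = 0.41140
Risk in exposed = 493/2256 = 0.21853; risk in unexposed = 573/1416 = 0.40466; RR = 0.54003
OR/RR = 0.41140 / 0.54003 = 0.76182
The outcome is not rare, so the OR lies further from 1 than the RR.

0.76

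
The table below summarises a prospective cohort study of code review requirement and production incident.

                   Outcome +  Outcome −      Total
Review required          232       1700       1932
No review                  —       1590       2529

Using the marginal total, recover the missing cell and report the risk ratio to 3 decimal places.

The missing cell is in the unexposed row: 2529 − 1590 = 939.
So a = 232, b = 1700, c = 939, d = 1590.
RR = [a/(a+b)] / [c/(c+d)] = (232/1932) / (939/2529) = 0.12008/0.37129 = 0.32342

0.323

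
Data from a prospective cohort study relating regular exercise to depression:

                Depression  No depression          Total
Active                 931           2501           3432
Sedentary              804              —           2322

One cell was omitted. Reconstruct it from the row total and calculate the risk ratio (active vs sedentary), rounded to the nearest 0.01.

The missing cell is in the unexposed row: 2322 − 804 = 1518.
So a = 931, b = 2501, c = 804, d = 1518.
RR = [a/(a+b)] / [c/(c+d)] = (931/3432) / (804/2322) = 0.27127/0.34625 = 0.78345

0.78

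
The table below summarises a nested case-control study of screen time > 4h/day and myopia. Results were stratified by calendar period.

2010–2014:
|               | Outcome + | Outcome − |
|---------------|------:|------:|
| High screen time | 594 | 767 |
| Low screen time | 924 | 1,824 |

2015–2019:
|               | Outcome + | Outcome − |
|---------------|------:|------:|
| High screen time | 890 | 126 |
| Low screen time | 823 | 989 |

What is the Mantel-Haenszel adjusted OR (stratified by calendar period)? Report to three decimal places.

OR_MH = Σ(aᵢdᵢ/nᵢ) / Σ(bᵢcᵢ/nᵢ), where nᵢ is the stratum total.
Stratum 1 (2010–2014): n = 4109; a·d/n = 594·1824/4109 = 263.6788; b·c/n = 767·924/4109 = 172.4770
Stratum 2 (2015–2019): n = 2828; a·d/n = 890·989/2828 = 311.2482; b·c/n = 126·823/2828 = 36.6683
OR_MH = (263.6788 + 311.2482) / (172.4770 + 36.6683) = 574.9270 / 209.1453 = 2.74894

2.749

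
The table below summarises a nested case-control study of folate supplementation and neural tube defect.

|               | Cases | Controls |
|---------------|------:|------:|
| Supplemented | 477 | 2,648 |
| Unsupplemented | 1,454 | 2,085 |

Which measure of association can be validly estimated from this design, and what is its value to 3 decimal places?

0.258

Cells: a = 477, b = 2648, c = 1454, d = 2085.
This is a nested case-control study: participants were sampled on outcome status, so risks in the source population cannot be estimated directly — relative risk is not valid here. The odds ratio is the appropriate measure.
OR = (a·d)/(b·c) = (477 × 2085) / (2648 × 1454) = 994545 / 3850192 = 0.25831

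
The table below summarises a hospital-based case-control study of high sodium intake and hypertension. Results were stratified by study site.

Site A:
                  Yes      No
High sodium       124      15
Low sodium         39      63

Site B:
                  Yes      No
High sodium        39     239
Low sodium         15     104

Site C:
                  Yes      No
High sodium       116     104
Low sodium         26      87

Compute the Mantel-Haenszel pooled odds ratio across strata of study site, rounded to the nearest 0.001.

OR_MH = Σ(aᵢdᵢ/nᵢ) / Σ(bᵢcᵢ/nᵢ), where nᵢ is the stratum total.
Stratum 1 (Site A): n = 241; a·d/n = 124·63/241 = 32.4149; b·c/n = 15·39/241 = 2.4274
Stratum 2 (Site B): n = 397; a·d/n = 39·104/397 = 10.2166; b·c/n = 239·15/397 = 9.0302
Stratum 3 (Site C): n = 333; a·d/n = 116·87/333 = 30.3063; b·c/n = 104·26/333 = 8.1201
OR_MH = (32.4149 + 10.2166 + 30.3063) / (2.4274 + 9.0302 + 8.1201) = 72.9379 / 19.5777 = 3.72555

3.726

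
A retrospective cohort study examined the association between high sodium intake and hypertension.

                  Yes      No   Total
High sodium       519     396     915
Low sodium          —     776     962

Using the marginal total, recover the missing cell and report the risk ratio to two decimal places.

The missing cell is in the unexposed row: 962 − 776 = 186.
So a = 519, b = 396, c = 186, d = 776.
RR = [a/(a+b)] / [c/(c+d)] = (519/915) / (186/962) = 0.56721/0.19335 = 2.93365

2.93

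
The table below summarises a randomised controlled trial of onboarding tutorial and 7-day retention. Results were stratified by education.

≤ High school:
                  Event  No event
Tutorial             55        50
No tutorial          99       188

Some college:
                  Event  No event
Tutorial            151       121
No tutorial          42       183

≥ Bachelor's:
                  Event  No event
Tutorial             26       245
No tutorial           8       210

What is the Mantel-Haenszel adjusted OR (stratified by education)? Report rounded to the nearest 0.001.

OR_MH = Σ(aᵢdᵢ/nᵢ) / Σ(bᵢcᵢ/nᵢ), where nᵢ is the stratum total.
Stratum 1 (≤ High school): n = 392; a·d/n = 55·188/392 = 26.3776; b·c/n = 50·99/392 = 12.6276
Stratum 2 (Some college): n = 497; a·d/n = 151·183/497 = 55.5996; b·c/n = 121·42/497 = 10.2254
Stratum 3 (≥ Bachelor's): n = 489; a·d/n = 26·210/489 = 11.1656; b·c/n = 245·8/489 = 4.0082
OR_MH = (26.3776 + 55.5996 + 11.1656) / (12.6276 + 10.2254 + 4.0082) = 93.1428 / 26.8611 = 3.46757

3.468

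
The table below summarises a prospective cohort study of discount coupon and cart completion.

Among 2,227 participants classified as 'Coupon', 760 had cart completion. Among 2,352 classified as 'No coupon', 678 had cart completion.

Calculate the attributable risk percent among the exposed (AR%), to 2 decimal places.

15.53

From the description: a = 760, b = 1467, c = 678, d = 1674.
Risk in exposed = 760/2227 = 0.34127; risk in unexposed = 678/2352 = 0.28827.
RR = 0.34127/0.28827 = 1.18386
AR% = (RR − 1)/RR × 100 = (1.18386 − 1)/1.18386 × 100 = 15.5307%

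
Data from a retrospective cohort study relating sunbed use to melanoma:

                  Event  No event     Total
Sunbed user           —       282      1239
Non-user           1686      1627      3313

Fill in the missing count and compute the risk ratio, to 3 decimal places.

The missing cell is in the exposed row: 1239 − 282 = 957.
So a = 957, b = 282, c = 1686, d = 1627.
RR = [a/(a+b)] / [c/(c+d)] = (957/1239) / (1686/3313) = 0.77240/0.50890 = 1.51776

1.518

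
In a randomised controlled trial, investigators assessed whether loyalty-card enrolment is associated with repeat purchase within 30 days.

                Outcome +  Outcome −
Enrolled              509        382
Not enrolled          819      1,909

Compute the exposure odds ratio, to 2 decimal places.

3.11

Cells: a = 509, b = 382, c = 819, d = 1909.
OR = (a·d)/(b·c) = (509 × 1909) / (382 × 819) = 971681 / 312858 = 3.10582
The odds of repeat purchase within 30 days are about 3.11 times as high in the enrolled group.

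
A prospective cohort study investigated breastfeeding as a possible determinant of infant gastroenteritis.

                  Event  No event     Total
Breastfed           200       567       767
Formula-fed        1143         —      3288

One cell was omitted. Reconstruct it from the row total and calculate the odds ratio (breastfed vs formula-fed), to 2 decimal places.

The missing cell is in the unexposed row: 3288 − 1143 = 2145.
So a = 200, b = 567, c = 1143, d = 2145.
OR = (a·d)/(b·c) = (200 × 2145) / (567 × 1143) = 429000 / 648081 = 0.66195

0.66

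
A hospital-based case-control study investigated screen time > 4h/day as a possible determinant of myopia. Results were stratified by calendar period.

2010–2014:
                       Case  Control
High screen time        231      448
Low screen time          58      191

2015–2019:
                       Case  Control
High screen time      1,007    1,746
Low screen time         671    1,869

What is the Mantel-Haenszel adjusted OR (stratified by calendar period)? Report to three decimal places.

OR_MH = Σ(aᵢdᵢ/nᵢ) / Σ(bᵢcᵢ/nᵢ), where nᵢ is the stratum total.
Stratum 1 (2010–2014): n = 928; a·d/n = 231·191/928 = 47.5442; b·c/n = 448·58/928 = 28.0000
Stratum 2 (2015–2019): n = 5293; a·d/n = 1007·1869/5293 = 355.5796; b·c/n = 1746·671/5293 = 221.3425
OR_MH = (47.5442 + 355.5796) / (28.0000 + 221.3425) = 403.1238 / 249.3425 = 1.61675

1.617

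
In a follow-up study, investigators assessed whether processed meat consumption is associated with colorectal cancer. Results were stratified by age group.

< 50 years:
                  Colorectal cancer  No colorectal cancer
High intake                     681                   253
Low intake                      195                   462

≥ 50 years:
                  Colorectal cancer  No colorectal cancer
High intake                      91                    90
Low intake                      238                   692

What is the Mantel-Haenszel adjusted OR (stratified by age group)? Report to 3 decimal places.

OR_MH = Σ(aᵢdᵢ/nᵢ) / Σ(bᵢcᵢ/nᵢ), where nᵢ is the stratum total.
Stratum 1 (< 50 years): n = 1591; a·d/n = 681·462/1591 = 197.7511; b·c/n = 253·195/1591 = 31.0088
Stratum 2 (≥ 50 years): n = 1111; a·d/n = 91·692/1111 = 56.6805; b·c/n = 90·238/1111 = 19.2799
OR_MH = (197.7511 + 56.6805) / (31.0088 + 19.2799) = 254.4316 / 50.2887 = 5.05942

5.059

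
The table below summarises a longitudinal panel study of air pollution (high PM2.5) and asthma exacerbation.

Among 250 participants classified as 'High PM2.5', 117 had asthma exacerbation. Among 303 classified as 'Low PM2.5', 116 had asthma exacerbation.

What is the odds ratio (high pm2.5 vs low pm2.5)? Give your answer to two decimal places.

From the description: a = 117, b = 133, c = 116, d = 187.
OR = (a·d)/(b·c) = (117 × 187) / (133 × 116) = 21879 / 15428 = 1.41814
The odds of asthma exacerbation are about 1.42 times as high in the high pm2.5 group.

1.42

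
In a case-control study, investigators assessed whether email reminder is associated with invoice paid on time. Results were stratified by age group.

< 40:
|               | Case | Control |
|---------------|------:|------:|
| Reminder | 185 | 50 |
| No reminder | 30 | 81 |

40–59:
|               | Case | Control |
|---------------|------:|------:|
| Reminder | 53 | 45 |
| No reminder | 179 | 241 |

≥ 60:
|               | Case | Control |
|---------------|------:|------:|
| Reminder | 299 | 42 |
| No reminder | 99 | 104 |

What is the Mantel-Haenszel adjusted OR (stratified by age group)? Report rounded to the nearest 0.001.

4.545

OR_MH = Σ(aᵢdᵢ/nᵢ) / Σ(bᵢcᵢ/nᵢ), where nᵢ is the stratum total.
Stratum 1 (< 40): n = 346; a·d/n = 185·81/346 = 43.3092; b·c/n = 50·30/346 = 4.3353
Stratum 2 (40–59): n = 518; a·d/n = 53·241/518 = 24.6583; b·c/n = 45·179/518 = 15.5502
Stratum 3 (≥ 60): n = 544; a·d/n = 299·104/544 = 57.1618; b·c/n = 42·99/544 = 7.6434
OR_MH = (43.3092 + 24.6583 + 57.1618) / (4.3353 + 15.5502 + 7.6434) = 125.1293 / 27.5288 = 4.54539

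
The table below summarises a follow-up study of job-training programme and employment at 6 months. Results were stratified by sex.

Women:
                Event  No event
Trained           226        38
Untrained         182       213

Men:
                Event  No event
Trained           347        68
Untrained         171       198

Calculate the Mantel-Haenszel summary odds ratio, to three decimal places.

6.344

OR_MH = Σ(aᵢdᵢ/nᵢ) / Σ(bᵢcᵢ/nᵢ), where nᵢ is the stratum total.
Stratum 1 (Women): n = 659; a·d/n = 226·213/659 = 73.0470; b·c/n = 38·182/659 = 10.4947
Stratum 2 (Men): n = 784; a·d/n = 347·198/784 = 87.6352; b·c/n = 68·171/784 = 14.8316
OR_MH = (73.0470 + 87.6352) / (10.4947 + 14.8316) = 160.6822 / 25.3263 = 6.34448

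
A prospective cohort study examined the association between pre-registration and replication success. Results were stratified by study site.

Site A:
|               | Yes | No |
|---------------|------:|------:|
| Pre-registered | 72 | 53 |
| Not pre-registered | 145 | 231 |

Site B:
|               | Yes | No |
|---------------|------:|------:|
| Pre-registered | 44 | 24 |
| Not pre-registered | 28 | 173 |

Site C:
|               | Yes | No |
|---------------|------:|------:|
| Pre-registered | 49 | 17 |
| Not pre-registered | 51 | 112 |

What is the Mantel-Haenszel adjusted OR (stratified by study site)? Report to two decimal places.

3.95

OR_MH = Σ(aᵢdᵢ/nᵢ) / Σ(bᵢcᵢ/nᵢ), where nᵢ is the stratum total.
Stratum 1 (Site A): n = 501; a·d/n = 72·231/501 = 33.1976; b·c/n = 53·145/501 = 15.3393
Stratum 2 (Site B): n = 269; a·d/n = 44·173/269 = 28.2974; b·c/n = 24·28/269 = 2.4981
Stratum 3 (Site C): n = 229; a·d/n = 49·112/229 = 23.9651; b·c/n = 17·51/229 = 3.7860
OR_MH = (33.1976 + 28.2974 + 23.9651) / (15.3393 + 2.4981 + 3.7860) = 85.4601 / 21.6235 = 3.95219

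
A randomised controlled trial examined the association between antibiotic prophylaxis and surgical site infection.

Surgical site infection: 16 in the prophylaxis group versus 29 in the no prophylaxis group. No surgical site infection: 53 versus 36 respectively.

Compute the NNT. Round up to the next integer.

5

Risk in treated group = 16/69 = 0.23188; risk in control = 29/65 = 0.44615.
Absolute risk reduction = 0.44615 − 0.23188 = 0.21427
NNT = 1 / ARR = 1 / 0.21427 = 4.667 → round up → 5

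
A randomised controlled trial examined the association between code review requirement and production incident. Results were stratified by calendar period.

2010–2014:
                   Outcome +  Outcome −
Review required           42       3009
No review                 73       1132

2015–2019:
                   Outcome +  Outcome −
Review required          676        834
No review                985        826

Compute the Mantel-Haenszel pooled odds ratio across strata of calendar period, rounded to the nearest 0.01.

0.60

OR_MH = Σ(aᵢdᵢ/nᵢ) / Σ(bᵢcᵢ/nᵢ), where nᵢ is the stratum total.
Stratum 1 (2010–2014): n = 4256; a·d/n = 42·1132/4256 = 11.1711; b·c/n = 3009·73/4256 = 51.6111
Stratum 2 (2015–2019): n = 3321; a·d/n = 676·826/3321 = 168.1349; b·c/n = 834·985/3321 = 247.3622
OR_MH = (11.1711 + 168.1349) / (51.6111 + 247.3622) = 179.3060 / 298.9734 = 0.59974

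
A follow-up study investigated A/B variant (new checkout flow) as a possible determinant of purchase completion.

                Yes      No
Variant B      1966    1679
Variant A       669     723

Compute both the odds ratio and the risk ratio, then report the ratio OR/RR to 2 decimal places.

Cells: a = 1966, b = 1679, c = 669, d = 723.
OR = (1966·723)/(1679·669) = 1421418/1123251 = 1.26545
Risk in exposed = 1966/3645 = 0.53937; risk in unexposed = 669/1392 = 0.48060; RR = 1.12227
OR/RR = 1.26545 / 1.12227 = 1.12758
The outcome is not rare, so the OR lies further from 1 than the RR.

1.13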